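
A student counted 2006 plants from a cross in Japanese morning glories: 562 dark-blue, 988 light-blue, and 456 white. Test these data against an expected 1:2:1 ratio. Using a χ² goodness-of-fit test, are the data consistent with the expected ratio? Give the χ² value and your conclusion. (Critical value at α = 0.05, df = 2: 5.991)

Under the 1:2:1 hypothesis (Σ ratio = 4, N = 2006):
  dark-blue: 2006 × 1/4 = 501.5
  light-blue: 2006 × 2/4 = 1003
  white: 2006 × 1/4 = 501.5
χ² = Σ (O − E)² / E
  dark-blue: (562 − 501.5)² / 501.5 = 7.2986
  light-blue: (988 − 1003)² / 1003 = 0.2243
  white: (456 − 501.5)² / 501.5 = 4.1281
χ² = 7.2986 + 0.2243 + 4.1281 = 11.651
Degrees of freedom = 3 − 1 = 2; critical value at α = 0.05 is 5.991.
Since 11.651 > 5.991, we reject the null hypothesis — the data do not fit the 1:2:1 ratio.

11.651; not consistent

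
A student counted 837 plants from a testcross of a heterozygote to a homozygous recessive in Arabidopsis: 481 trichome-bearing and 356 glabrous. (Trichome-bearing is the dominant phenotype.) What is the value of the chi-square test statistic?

A testcross of a heterozygote (Aa × aa) gives a 1:1 phenotypic ratio.
Total ratio parts = 2. Expected numbers out of 837:
  trichome-bearing: 837 × 1/2 = 418.5
  glabrous: 837 × 1/2 = 418.5
χ² = Σ (O − E)² / E
  trichome-bearing: (481 − 418.5)² / 418.5 = 9.3339
  glabrous: (356 − 418.5)² / 418.5 = 9.3339
χ² = 9.3339 + 9.3339 = 18.6678 ≈ 18.668

18.668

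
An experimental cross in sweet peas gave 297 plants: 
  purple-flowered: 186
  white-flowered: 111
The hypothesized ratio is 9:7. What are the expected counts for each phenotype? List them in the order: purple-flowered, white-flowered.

167.0625, 129.9375

Total ratio parts = 16. Expected numbers out of 297:
  purple-flowered: 297 × 9/16 = 167.0625
  white-flowered: 297 × 7/16 = 129.9375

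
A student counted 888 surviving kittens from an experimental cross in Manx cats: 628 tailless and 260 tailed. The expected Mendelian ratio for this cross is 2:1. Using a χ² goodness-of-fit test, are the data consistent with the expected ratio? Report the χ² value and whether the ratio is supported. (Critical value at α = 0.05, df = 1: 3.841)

Under the 2:1 hypothesis (Σ ratio = 3, N = 888):
  tailless: 888 × 2/3 = 592
  tailed: 888 × 1/3 = 296
χ² = Σ (O − E)² / E
  tailless: (628 − 592)² / 592 = 2.1892
  tailed: (260 − 296)² / 296 = 4.3784
χ² = 2.1892 + 4.3784 = 6.5676 ≈ 6.568
Degrees of freedom = 2 − 1 = 1; critical value at α = 0.05 is 3.841.
Since 6.568 > 3.841, we reject the null hypothesis — the data do not fit the 2:1 ratio.

6.568; not consistent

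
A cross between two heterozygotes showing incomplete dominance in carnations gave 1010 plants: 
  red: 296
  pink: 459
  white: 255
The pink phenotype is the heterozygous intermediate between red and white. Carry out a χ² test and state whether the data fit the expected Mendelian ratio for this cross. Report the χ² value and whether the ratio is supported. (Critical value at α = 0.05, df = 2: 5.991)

11.709; not consistent

With incomplete dominance, a heterozygote × heterozygote cross gives a 1:2:1 phenotypic ratio.
The 1:2:1 ratio has 4 parts, so with N = 1010 the expected counts are:
  red: 1010 × 1/4 = 252.5
  pink: 1010 × 2/4 = 505
  white: 1010 × 1/4 = 252.5
χ² = Σ (O − E)² / E
  red: (296 − 252.5)² / 252.5 = 7.4941
  pink: (459 − 505)² / 505 = 4.1901
  white: (255 − 252.5)² / 252.5 = 0.0248
χ² = 7.4941 + 4.1901 + 0.0248 = 11.709
Degrees of freedom = 3 − 1 = 2; critical value at α = 0.05 is 5.991.
Since 11.709 > 5.991, we reject the null hypothesis — the data do not fit the 1:2:1 ratio.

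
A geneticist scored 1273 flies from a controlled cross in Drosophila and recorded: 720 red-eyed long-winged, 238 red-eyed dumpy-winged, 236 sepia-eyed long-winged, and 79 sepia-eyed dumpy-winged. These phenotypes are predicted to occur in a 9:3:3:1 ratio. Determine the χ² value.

0.058

Expected counts for N = 1273 under a 9:3:3:1 ratio (total parts = 16):
  red-eyed long-winged: 1273 × 9/16 = 716.0625
  red-eyed dumpy-winged: 1273 × 3/16 = 238.6875
  sepia-eyed long-winged: 1273 × 3/16 = 238.6875
  sepia-eyed dumpy-winged: 1273 × 1/16 = 79.5625
χ² = Σ (O − E)² / E
  red-eyed long-winged: (720 − 716.0625)² / 716.0625 = 0.0217
  red-eyed dumpy-winged: (238 − 238.6875)² / 238.6875 = 0.0020
  sepia-eyed long-winged: (236 − 238.6875)² / 238.6875 = 0.0303
  sepia-eyed dumpy-winged: (79 − 79.5625)² / 79.5625 = 0.0040
χ² = 0.0217 + 0.0020 + 0.0303 + 0.0040 = 0.058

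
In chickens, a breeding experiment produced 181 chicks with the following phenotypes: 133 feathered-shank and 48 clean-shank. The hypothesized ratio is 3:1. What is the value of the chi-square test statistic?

Total ratio parts = 4. Expected numbers out of 181:
  feathered-shank: 181 × 3/4 = 135.75
  clean-shank: 181 × 1/4 = 45.25
χ² = Σ (O − E)² / E
  feathered-shank: (133 − 135.75)² / 135.75 = 0.0557
  clean-shank: (48 − 45.25)² / 45.25 = 0.1671
χ² = 0.0557 + 0.1671 = 0.2228 ≈ 0.223

0.223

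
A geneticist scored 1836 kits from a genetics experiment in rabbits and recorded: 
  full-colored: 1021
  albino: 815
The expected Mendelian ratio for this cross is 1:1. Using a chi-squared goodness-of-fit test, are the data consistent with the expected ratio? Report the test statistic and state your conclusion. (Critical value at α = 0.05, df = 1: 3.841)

23.113; not consistent

Under the 1:1 hypothesis (Σ ratio = 2, N = 1836):
  full-colored: 1836 × 1/2 = 918
  albino: 1836 × 1/2 = 918
χ² = Σ (O − E)² / E
  full-colored: (1021 − 918)² / 918 = 11.5566
  albino: (815 − 918)² / 918 = 11.5566
χ² = 11.5566 + 11.5566 = 23.1132 ≈ 23.113
Degrees of freedom = 2 − 1 = 1; critical value at α = 0.05 is 3.841.
Since 23.113 > 3.841, we reject the null hypothesis — the data do not fit the 1:1 ratio.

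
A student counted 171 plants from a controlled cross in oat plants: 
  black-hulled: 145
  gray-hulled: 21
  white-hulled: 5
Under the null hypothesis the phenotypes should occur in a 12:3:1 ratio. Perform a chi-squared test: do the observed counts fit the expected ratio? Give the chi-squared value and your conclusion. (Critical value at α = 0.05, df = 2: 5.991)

Expected counts for N = 171 under a 12:3:1 ratio (total parts = 16):
  black-hulled: 171 × 12/16 = 128.25
  gray-hulled: 171 × 3/16 = 32.0625
  white-hulled: 171 × 1/16 = 10.6875
χ² = Σ (O − E)² / E
  black-hulled: (145 − 128.25)² / 128.25 = 2.1876
  gray-hulled: (21 − 32.0625)² / 32.0625 = 3.8169
  white-hulled: (5 − 10.6875)² / 10.6875 = 3.0267
χ² = 2.1876 + 3.8169 + 3.0267 = 9.0312 ≈ 9.031
Degrees of freedom = 3 − 1 = 2; critical value at α = 0.05 is 5.991.
Since 9.031 > 5.991, we reject the null hypothesis — the data do not fit the 12:3:1 ratio.

9.031; not consistent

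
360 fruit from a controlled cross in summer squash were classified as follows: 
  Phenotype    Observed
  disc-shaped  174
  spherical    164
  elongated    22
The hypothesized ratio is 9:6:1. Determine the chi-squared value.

10.252

Total ratio parts = 16. Expected numbers out of 360:
  disc-shaped: 360 × 9/16 = 202.5
  spherical: 360 × 6/16 = 135
  elongated: 360 × 1/16 = 22.5
χ² = Σ (O − E)² / E
  disc-shaped: (174 − 202.5)² / 202.5 = 4.0111
  spherical: (164 − 135)² / 135 = 6.2296
  elongated: (22 − 22.5)² / 22.5 = 0.0111
χ² = 4.0111 + 6.2296 + 0.0111 = 10.2518 ≈ 10.252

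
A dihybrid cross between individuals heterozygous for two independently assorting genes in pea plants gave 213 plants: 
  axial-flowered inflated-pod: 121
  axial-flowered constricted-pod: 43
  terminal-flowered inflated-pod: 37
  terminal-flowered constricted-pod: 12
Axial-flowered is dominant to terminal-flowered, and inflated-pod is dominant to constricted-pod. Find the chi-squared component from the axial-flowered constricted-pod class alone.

A dihybrid F₂ with independent assortment and complete dominance at both loci gives a 9:3:3:1 phenotypic ratio.
Total ratio parts = 16. Expected numbers out of 213:
  axial-flowered inflated-pod: 213 × 9/16 = 119.8125
  axial-flowered constricted-pod: 213 × 3/16 = 39.9375
  terminal-flowered inflated-pod: 213 × 3/16 = 39.9375
  terminal-flowered constricted-pod: 213 × 1/16 = 13.3125
Contribution of axial-flowered constricted-pod: (43 − 39.9375)² / 39.9375 = 0.2348

0.235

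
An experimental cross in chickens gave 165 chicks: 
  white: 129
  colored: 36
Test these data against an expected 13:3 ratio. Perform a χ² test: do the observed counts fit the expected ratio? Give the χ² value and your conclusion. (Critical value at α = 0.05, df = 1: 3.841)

The 13:3 ratio has 16 parts, so with N = 165 the expected counts are:
  white: 165 × 13/16 = 134.0625
  colored: 165 × 3/16 = 30.9375
χ² = Σ (O − E)² / E
  white: (129 − 134.0625)² / 134.0625 = 0.1912
  colored: (36 − 30.9375)² / 30.9375 = 0.8284
χ² = 0.1912 + 0.8284 = 1.0196 ≈ 1.020
Degrees of freedom = 2 − 1 = 1; critical value at α = 0.05 is 3.841.
Since 1.020 < 3.841, we fail to reject the null hypothesis — the data are consistent with the 13:3 ratio.

1.020; consistent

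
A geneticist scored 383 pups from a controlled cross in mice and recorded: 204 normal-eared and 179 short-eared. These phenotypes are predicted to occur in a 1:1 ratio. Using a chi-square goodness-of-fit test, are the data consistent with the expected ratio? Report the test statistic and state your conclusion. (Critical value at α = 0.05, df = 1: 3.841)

1.632; consistent

Under the 1:1 hypothesis (Σ ratio = 2, N = 383):
  normal-eared: 383 × 1/2 = 191.5
  short-eared: 383 × 1/2 = 191.5
χ² = Σ (O − E)² / E
  normal-eared: (204 − 191.5)² / 191.5 = 0.8159
  short-eared: (179 − 191.5)² / 191.5 = 0.8159
χ² = 0.8159 + 0.8159 = 1.6318 ≈ 1.632
Degrees of freedom = 2 − 1 = 1; critical value at α = 0.05 is 3.841.
Since 1.632 < 3.841, we fail to reject the null hypothesis — the data are consistent with the 1:1 ratio.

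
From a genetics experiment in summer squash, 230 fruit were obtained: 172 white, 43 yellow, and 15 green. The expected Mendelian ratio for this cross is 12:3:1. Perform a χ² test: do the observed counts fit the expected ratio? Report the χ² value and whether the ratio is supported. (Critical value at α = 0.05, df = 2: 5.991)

The 12:3:1 ratio has 16 parts, so with N = 230 the expected counts are:
  white: 230 × 12/16 = 172.5
  yellow: 230 × 3/16 = 43.125
  green: 230 × 1/16 = 14.375
χ² = Σ (O − E)² / E
  white: (172 − 172.5)² / 172.5 = 0.0014
  yellow: (43 − 43.125)² / 43.125 = 0.0004
  green: (15 − 14.375)² / 14.375 = 0.0272
χ² = 0.0014 + 0.0004 + 0.0272 = 0.029
Degrees of freedom = 3 − 1 = 2; critical value at α = 0.05 is 5.991.
Since 0.029 < 5.991, we fail to reject the null hypothesis — the data are consistent with the 12:3:1 ratio.

0.029; consistent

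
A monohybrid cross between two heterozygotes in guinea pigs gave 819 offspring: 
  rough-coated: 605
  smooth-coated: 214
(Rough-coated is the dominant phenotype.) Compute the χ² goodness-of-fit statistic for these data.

For a monohybrid cross between heterozygotes with complete dominance, the expected phenotypic ratio is 3:1.
Expected counts for N = 819 under a 3:1 ratio (total parts = 4):
  rough-coated: 819 × 3/4 = 614.25
  smooth-coated: 819 × 1/4 = 204.75
χ² = Σ (O − E)² / E
  rough-coated: (605 − 614.25)² / 614.25 = 0.1393
  smooth-coated: (214 − 204.75)² / 204.75 = 0.4179
χ² = 0.1393 + 0.4179 = 0.5572 ≈ 0.557

0.557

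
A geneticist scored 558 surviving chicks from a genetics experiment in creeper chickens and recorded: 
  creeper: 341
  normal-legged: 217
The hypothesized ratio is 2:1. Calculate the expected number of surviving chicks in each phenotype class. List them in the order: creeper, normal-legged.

372, 186

Expected counts for N = 558 under a 2:1 ratio (total parts = 3):
  creeper: 558 × 2/3 = 372
  normal-legged: 558 × 1/3 = 186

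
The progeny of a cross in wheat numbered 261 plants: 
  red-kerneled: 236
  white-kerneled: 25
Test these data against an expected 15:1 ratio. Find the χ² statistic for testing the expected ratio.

4.935

Expected counts for N = 261 under a 15:1 ratio (total parts = 16):
  red-kerneled: 261 × 15/16 = 244.6875
  white-kerneled: 261 × 1/16 = 16.3125
χ² = Σ (O − E)² / E
  red-kerneled: (236 − 244.6875)² / 244.6875 = 0.3084
  white-kerneled: (25 − 16.3125)² / 16.3125 = 4.6267
χ² = 0.3084 + 4.6267 = 4.9351 ≈ 4.935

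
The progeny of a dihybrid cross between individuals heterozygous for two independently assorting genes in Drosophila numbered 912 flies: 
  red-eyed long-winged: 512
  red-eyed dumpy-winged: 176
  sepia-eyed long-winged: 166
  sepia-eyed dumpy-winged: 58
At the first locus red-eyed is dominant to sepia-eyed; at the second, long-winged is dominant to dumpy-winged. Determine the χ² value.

A dihybrid F₂ with independent assortment and complete dominance at both loci gives a 9:3:3:1 phenotypic ratio.
The 9:3:3:1 ratio has 16 parts, so with N = 912 the expected counts are:
  red-eyed long-winged: 912 × 9/16 = 513
  red-eyed dumpy-winged: 912 × 3/16 = 171
  sepia-eyed long-winged: 912 × 3/16 = 171
  sepia-eyed dumpy-winged: 912 × 1/16 = 57
χ² = Σ (O − E)² / E
  red-eyed long-winged: (512 − 513)² / 513 = 0.0019
  red-eyed dumpy-winged: (176 − 171)² / 171 = 0.1462
  sepia-eyed long-winged: (166 − 171)² / 171 = 0.1462
  sepia-eyed dumpy-winged: (58 − 57)² / 57 = 0.0175
χ² = 0.0019 + 0.1462 + 0.1462 + 0.0175 = 0.3118 ≈ 0.312

0.312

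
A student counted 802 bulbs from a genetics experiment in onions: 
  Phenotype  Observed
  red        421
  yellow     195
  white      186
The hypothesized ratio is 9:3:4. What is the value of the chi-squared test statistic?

16.303

Under the 9:3:4 hypothesis (Σ ratio = 16, N = 802):
  red: 802 × 9/16 = 451.125
  yellow: 802 × 3/16 = 150.375
  white: 802 × 4/16 = 200.5
χ² = Σ (O − E)² / E
  red: (421 − 451.125)² / 451.125 = 2.0117
  yellow: (195 − 150.375)² / 150.375 = 13.2428
  white: (186 − 200.5)² / 200.5 = 1.0486
χ² = 2.0117 + 13.2428 + 1.0486 = 16.3031 ≈ 16.303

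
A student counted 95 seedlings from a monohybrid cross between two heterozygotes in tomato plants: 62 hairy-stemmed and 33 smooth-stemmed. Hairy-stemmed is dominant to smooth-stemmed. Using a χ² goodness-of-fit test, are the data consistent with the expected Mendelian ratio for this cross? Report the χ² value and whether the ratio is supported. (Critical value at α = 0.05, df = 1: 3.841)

4.804; not consistent

For a monohybrid cross between heterozygotes with complete dominance, the expected phenotypic ratio is 3:1.
Total ratio parts = 4. Expected numbers out of 95:
  hairy-stemmed: 95 × 3/4 = 71.25
  smooth-stemmed: 95 × 1/4 = 23.75
χ² = Σ (O − E)² / E
  hairy-stemmed: (62 − 71.25)² / 71.25 = 1.2009
  smooth-stemmed: (33 − 23.75)² / 23.75 = 3.6026
χ² = 1.2009 + 3.6026 = 4.8035 ≈ 4.804
Degrees of freedom = 2 − 1 = 1; critical value at α = 0.05 is 3.841.
Since 4.804 > 3.841, we reject the null hypothesis — the data do not fit the 3:1 ratio.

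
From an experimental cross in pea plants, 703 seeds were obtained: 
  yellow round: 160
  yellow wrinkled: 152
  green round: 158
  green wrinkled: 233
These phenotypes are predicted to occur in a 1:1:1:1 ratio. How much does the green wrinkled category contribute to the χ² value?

18.649

Total ratio parts = 4. Expected numbers out of 703:
  yellow round: 703 × 1/4 = 175.75
  yellow wrinkled: 703 × 1/4 = 175.75
  green round: 703 × 1/4 = 175.75
  green wrinkled: 703 × 1/4 = 175.75
Contribution of green wrinkled: (233 − 175.75)² / 175.75 = 18.6490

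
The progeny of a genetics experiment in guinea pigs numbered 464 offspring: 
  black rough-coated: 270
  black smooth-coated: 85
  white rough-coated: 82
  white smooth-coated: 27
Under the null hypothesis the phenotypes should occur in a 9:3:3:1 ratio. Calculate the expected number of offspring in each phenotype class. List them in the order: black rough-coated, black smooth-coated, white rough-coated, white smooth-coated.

261, 87, 87, 29

Expected counts for N = 464 under a 9:3:3:1 ratio (total parts = 16):
  black rough-coated: 464 × 9/16 = 261
  black smooth-coated: 464 × 3/16 = 87
  white rough-coated: 464 × 3/16 = 87
  white smooth-coated: 464 × 1/16 = 29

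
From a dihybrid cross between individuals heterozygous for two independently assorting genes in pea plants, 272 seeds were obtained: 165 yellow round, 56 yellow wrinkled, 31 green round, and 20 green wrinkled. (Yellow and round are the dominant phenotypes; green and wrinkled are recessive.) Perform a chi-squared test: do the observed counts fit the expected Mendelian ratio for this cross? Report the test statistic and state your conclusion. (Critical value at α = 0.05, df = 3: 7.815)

A dihybrid F₂ with independent assortment and complete dominance at both loci gives a 9:3:3:1 phenotypic ratio.
Total ratio parts = 16. Expected numbers out of 272:
  yellow round: 272 × 9/16 = 153
  yellow wrinkled: 272 × 3/16 = 51
  green round: 272 × 3/16 = 51
  green wrinkled: 272 × 1/16 = 17
χ² = Σ (O − E)² / E
  yellow round: (165 − 153)² / 153 = 0.9412
  yellow wrinkled: (56 − 51)² / 51 = 0.4902
  green round: (31 − 51)² / 51 = 7.8431
  green wrinkled: (20 − 17)² / 17 = 0.5294
χ² = 0.9412 + 0.4902 + 7.8431 + 0.5294 = 9.8039 ≈ 9.804
Degrees of freedom = 4 − 1 = 3; critical value at α = 0.05 is 7.815.
Since 9.804 > 7.815, we reject the null hypothesis — the data do not fit the 9:3:3:1 ratio.

9.804; not consistent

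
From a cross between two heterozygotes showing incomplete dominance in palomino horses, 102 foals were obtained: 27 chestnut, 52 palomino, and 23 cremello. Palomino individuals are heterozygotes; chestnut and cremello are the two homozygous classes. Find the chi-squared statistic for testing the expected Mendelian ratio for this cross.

With incomplete dominance, a heterozygote × heterozygote cross gives a 1:2:1 phenotypic ratio.
Under the 1:2:1 hypothesis (Σ ratio = 4, N = 102):
  chestnut: 102 × 1/4 = 25.5
  palomino: 102 × 2/4 = 51
  cremello: 102 × 1/4 = 25.5
χ² = Σ (O − E)² / E
  chestnut: (27 − 25.5)² / 25.5 = 0.0882
  palomino: (52 − 51)² / 51 = 0.0196
  cremello: (23 − 25.5)² / 25.5 = 0.2451
χ² = 0.0882 + 0.0196 + 0.2451 = 0.3529 ≈ 0.353

0.353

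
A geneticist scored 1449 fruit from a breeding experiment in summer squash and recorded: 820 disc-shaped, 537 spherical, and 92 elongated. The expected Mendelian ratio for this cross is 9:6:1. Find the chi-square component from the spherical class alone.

Expected counts for N = 1449 under a 9:6:1 ratio (total parts = 16):
  disc-shaped: 1449 × 9/16 = 815.0625
  spherical: 1449 × 6/16 = 543.375
  elongated: 1449 × 1/16 = 90.5625
Contribution of spherical: (537 − 543.375)² / 543.375 = 0.0748

0.075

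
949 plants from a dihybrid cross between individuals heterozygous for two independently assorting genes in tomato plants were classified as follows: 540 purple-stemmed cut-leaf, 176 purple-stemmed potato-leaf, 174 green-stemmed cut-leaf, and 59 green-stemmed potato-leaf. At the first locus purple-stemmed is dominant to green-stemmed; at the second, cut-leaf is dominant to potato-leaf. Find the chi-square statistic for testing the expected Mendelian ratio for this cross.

A dihybrid F₂ with independent assortment and complete dominance at both loci gives a 9:3:3:1 phenotypic ratio.
Expected counts for N = 949 under a 9:3:3:1 ratio (total parts = 16):
  purple-stemmed cut-leaf: 949 × 9/16 = 533.8125
  purple-stemmed potato-leaf: 949 × 3/16 = 177.9375
  green-stemmed cut-leaf: 949 × 3/16 = 177.9375
  green-stemmed potato-leaf: 949 × 1/16 = 59.3125
χ² = Σ (O − E)² / E
  purple-stemmed cut-leaf: (540 − 533.8125)² / 533.8125 = 0.0717
  purple-stemmed potato-leaf: (176 − 177.9375)² / 177.9375 = 0.0211
  green-stemmed cut-leaf: (174 − 177.9375)² / 177.9375 = 0.0871
  green-stemmed potato-leaf: (59 − 59.3125)² / 59.3125 = 0.0016
χ² = 0.0717 + 0.0211 + 0.0871 + 0.0016 = 0.1815 ≈ 0.182

0.182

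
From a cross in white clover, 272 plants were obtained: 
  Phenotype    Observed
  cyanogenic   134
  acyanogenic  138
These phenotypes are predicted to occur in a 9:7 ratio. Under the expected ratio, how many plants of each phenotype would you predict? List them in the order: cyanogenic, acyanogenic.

153, 119

The 9:7 ratio has 16 parts, so with N = 272 the expected counts are:
  cyanogenic: 272 × 9/16 = 153
  acyanogenic: 272 × 7/16 = 119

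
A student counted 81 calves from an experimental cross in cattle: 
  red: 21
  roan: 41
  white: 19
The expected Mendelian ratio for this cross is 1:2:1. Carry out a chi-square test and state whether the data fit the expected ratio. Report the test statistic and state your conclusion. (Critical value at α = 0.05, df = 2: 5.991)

Under the 1:2:1 hypothesis (Σ ratio = 4, N = 81):
  red: 81 × 1/4 = 20.25
  roan: 81 × 2/4 = 40.5
  white: 81 × 1/4 = 20.25
χ² = Σ (O − E)² / E
  red: (21 − 20.25)² / 20.25 = 0.0278
  roan: (41 − 40.5)² / 40.5 = 0.0062
  white: (19 − 20.25)² / 20.25 = 0.0772
χ² = 0.0278 + 0.0062 + 0.0772 = 0.1112 ≈ 0.111
Degrees of freedom = 3 − 1 = 2; critical value at α = 0.05 is 5.991.
Since 0.111 < 5.991, we fail to reject the null hypothesis — the data are consistent with the 1:2:1 ratio.

0.111; consistent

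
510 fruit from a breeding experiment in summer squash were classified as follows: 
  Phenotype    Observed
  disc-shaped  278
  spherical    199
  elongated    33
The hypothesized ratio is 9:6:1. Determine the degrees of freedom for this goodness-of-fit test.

A goodness-of-fit test with 3 phenotype classes has df = 3 − 1 = 2.

2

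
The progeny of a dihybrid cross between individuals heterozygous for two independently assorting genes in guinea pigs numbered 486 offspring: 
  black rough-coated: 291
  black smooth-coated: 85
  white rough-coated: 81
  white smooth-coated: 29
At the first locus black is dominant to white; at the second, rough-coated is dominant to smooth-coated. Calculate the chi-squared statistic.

2.735

A dihybrid F₂ with independent assortment and complete dominance at both loci gives a 9:3:3:1 phenotypic ratio.
Expected counts for N = 486 under a 9:3:3:1 ratio (total parts = 16):
  black rough-coated: 486 × 9/16 = 273.375
  black smooth-coated: 486 × 3/16 = 91.125
  white rough-coated: 486 × 3/16 = 91.125
  white smooth-coated: 486 × 1/16 = 30.375
χ² = Σ (O − E)² / E
  black rough-coated: (291 − 273.375)² / 273.375 = 1.1363
  black smooth-coated: (85 − 91.125)² / 91.125 = 0.4117
  white rough-coated: (81 − 91.125)² / 91.125 = 1.1250
  white smooth-coated: (29 − 30.375)² / 30.375 = 0.0622
χ² = 1.1363 + 0.4117 + 1.1250 + 0.0622 = 2.7352 ≈ 2.735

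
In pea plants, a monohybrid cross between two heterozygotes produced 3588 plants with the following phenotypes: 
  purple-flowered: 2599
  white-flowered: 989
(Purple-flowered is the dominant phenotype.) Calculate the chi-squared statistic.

12.581

For a monohybrid cross between heterozygotes with complete dominance, the expected phenotypic ratio is 3:1.
Expected counts for N = 3588 under a 3:1 ratio (total parts = 4):
  purple-flowered: 3588 × 3/4 = 2691
  white-flowered: 3588 × 1/4 = 897
χ² = Σ (O − E)² / E
  purple-flowered: (2599 − 2691)² / 2691 = 3.1453
  white-flowered: (989 − 897)² / 897 = 9.4359
χ² = 3.1453 + 9.4359 = 12.5812 ≈ 12.581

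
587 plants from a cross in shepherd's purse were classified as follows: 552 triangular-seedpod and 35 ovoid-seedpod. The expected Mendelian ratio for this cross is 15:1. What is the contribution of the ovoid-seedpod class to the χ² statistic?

0.078

Expected counts for N = 587 under a 15:1 ratio (total parts = 16):
  triangular-seedpod: 587 × 15/16 = 550.3125
  ovoid-seedpod: 587 × 1/16 = 36.6875
Contribution of ovoid-seedpod: (35 − 36.6875)² / 36.6875 = 0.0776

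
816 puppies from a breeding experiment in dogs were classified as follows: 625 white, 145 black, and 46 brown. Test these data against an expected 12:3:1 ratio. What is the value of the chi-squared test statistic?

1.185

The 12:3:1 ratio has 16 parts, so with N = 816 the expected counts are:
  white: 816 × 12/16 = 612
  black: 816 × 3/16 = 153
  brown: 816 × 1/16 = 51
χ² = Σ (O − E)² / E
  white: (625 − 612)² / 612 = 0.2761
  black: (145 − 153)² / 153 = 0.4183
  brown: (46 − 51)² / 51 = 0.4902
χ² = 0.2761 + 0.4183 + 0.4902 = 1.1846 ≈ 1.185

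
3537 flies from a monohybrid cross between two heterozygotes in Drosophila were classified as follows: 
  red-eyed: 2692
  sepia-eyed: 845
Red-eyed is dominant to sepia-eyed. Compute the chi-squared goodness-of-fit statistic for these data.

2.323

For a monohybrid cross between heterozygotes with complete dominance, the expected phenotypic ratio is 3:1.
Total ratio parts = 4. Expected numbers out of 3537:
  red-eyed: 3537 × 3/4 = 2652.75
  sepia-eyed: 3537 × 1/4 = 884.25
χ² = Σ (O − E)² / E
  red-eyed: (2692 − 2652.75)² / 2652.75 = 0.5807
  sepia-eyed: (845 − 884.25)² / 884.25 = 1.7422
χ² = 0.5807 + 1.7422 = 2.3229 ≈ 2.323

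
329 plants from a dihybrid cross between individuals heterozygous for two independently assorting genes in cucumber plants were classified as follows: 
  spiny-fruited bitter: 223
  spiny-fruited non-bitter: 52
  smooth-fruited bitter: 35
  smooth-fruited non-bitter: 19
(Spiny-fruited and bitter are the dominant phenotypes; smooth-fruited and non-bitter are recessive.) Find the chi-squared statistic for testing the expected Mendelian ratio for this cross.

20.963

A dihybrid F₂ with independent assortment and complete dominance at both loci gives a 9:3:3:1 phenotypic ratio.
Under the 9:3:3:1 hypothesis (Σ ratio = 16, N = 329):
  spiny-fruited bitter: 329 × 9/16 = 185.0625
  spiny-fruited non-bitter: 329 × 3/16 = 61.6875
  smooth-fruited bitter: 329 × 3/16 = 61.6875
  smooth-fruited non-bitter: 329 × 1/16 = 20.5625
χ² = Σ (O − E)² / E
  spiny-fruited bitter: (223 − 185.0625)² / 185.0625 = 7.7771
  spiny-fruited non-bitter: (52 − 61.6875)² / 61.6875 = 1.5213
  smooth-fruited bitter: (35 − 61.6875)² / 61.6875 = 11.5457
  smooth-fruited non-bitter: (19 − 20.5625)² / 20.5625 = 0.1187
χ² = 7.7771 + 1.5213 + 11.5457 + 0.1187 = 20.9628 ≈ 20.963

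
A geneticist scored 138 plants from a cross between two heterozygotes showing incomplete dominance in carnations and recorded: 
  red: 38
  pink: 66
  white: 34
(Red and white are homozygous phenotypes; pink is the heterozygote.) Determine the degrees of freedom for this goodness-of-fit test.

2

With incomplete dominance, a heterozygote × heterozygote cross gives a 1:2:1 phenotypic ratio.
A goodness-of-fit test with 3 phenotype classes has df = 3 − 1 = 2.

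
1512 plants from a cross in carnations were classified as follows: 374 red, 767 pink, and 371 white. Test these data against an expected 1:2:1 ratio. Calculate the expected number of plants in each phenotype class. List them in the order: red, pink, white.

Under the 1:2:1 hypothesis (Σ ratio = 4, N = 1512):
  red: 1512 × 1/4 = 378
  pink: 1512 × 2/4 = 756
  white: 1512 × 1/4 = 378

378, 756, 378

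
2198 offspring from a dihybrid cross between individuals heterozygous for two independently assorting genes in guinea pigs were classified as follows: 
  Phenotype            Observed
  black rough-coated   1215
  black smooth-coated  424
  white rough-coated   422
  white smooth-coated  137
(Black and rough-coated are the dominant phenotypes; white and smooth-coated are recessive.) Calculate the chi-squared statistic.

0.949

A dihybrid F₂ with independent assortment and complete dominance at both loci gives a 9:3:3:1 phenotypic ratio.
The 9:3:3:1 ratio has 16 parts, so with N = 2198 the expected counts are:
  black rough-coated: 2198 × 9/16 = 1236.375
  black smooth-coated: 2198 × 3/16 = 412.125
  white rough-coated: 2198 × 3/16 = 412.125
  white smooth-coated: 2198 × 1/16 = 137.375
χ² = Σ (O − E)² / E
  black rough-coated: (1215 − 1236.375)² / 1236.375 = 0.3695
  black smooth-coated: (424 − 412.125)² / 412.125 = 0.3422
  white rough-coated: (422 − 412.125)² / 412.125 = 0.2366
  white smooth-coated: (137 − 137.375)² / 137.375 = 0.0010
χ² = 0.3695 + 0.3422 + 0.2366 + 0.0010 = 0.9493 ≈ 0.949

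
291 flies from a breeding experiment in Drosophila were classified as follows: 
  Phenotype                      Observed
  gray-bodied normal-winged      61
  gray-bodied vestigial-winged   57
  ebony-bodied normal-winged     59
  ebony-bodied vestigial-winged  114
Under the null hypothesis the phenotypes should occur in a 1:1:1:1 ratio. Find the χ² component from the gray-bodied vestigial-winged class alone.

Under the 1:1:1:1 hypothesis (Σ ratio = 4, N = 291):
  gray-bodied normal-winged: 291 × 1/4 = 72.75
  gray-bodied vestigial-winged: 291 × 1/4 = 72.75
  ebony-bodied normal-winged: 291 × 1/4 = 72.75
  ebony-bodied vestigial-winged: 291 × 1/4 = 72.75
Contribution of gray-bodied vestigial-winged: (57 − 72.75)² / 72.75 = 3.4098

3.410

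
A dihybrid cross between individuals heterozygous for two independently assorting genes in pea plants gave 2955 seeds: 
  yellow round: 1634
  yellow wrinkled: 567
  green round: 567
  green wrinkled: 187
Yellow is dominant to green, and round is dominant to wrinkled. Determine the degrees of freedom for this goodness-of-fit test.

3

A dihybrid F₂ with independent assortment and complete dominance at both loci gives a 9:3:3:1 phenotypic ratio.
A goodness-of-fit test with 4 phenotype classes has df = 4 − 1 = 3.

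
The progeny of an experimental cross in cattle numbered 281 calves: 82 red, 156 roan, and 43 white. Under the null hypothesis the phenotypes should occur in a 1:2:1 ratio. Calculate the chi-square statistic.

Under the 1:2:1 hypothesis (Σ ratio = 4, N = 281):
  red: 281 × 1/4 = 70.25
  roan: 281 × 2/4 = 140.5
  white: 281 × 1/4 = 70.25
χ² = Σ (O − E)² / E
  red: (82 − 70.25)² / 70.25 = 1.9653
  roan: (156 − 140.5)² / 140.5 = 1.7100
  white: (43 − 70.25)² / 70.25 = 10.5703
χ² = 1.9653 + 1.7100 + 10.5703 = 14.2456 ≈ 14.246

14.246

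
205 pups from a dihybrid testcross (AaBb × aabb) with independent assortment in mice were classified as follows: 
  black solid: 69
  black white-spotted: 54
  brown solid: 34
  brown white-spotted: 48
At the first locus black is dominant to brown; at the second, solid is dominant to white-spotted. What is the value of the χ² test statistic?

12.307

A dihybrid testcross with independent assortment gives a 1:1:1:1 ratio.
Expected counts for N = 205 under a 1:1:1:1 ratio (total parts = 4):
  black solid: 205 × 1/4 = 51.25
  black white-spotted: 205 × 1/4 = 51.25
  brown solid: 205 × 1/4 = 51.25
  brown white-spotted: 205 × 1/4 = 51.25
χ² = Σ (O − E)² / E
  black solid: (69 − 51.25)² / 51.25 = 6.1476
  black white-spotted: (54 − 51.25)² / 51.25 = 0.1476
  brown solid: (34 − 51.25)² / 51.25 = 5.8061
  brown white-spotted: (48 − 51.25)² / 51.25 = 0.2061
χ² = 6.1476 + 0.1476 + 5.8061 + 0.2061 = 12.3074 ≈ 12.307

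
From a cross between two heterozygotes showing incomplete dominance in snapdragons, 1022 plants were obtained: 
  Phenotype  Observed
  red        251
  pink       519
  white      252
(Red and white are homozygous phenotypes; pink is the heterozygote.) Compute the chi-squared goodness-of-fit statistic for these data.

0.252

With incomplete dominance, a heterozygote × heterozygote cross gives a 1:2:1 phenotypic ratio.
Total ratio parts = 4. Expected numbers out of 1022:
  red: 1022 × 1/4 = 255.5
  pink: 1022 × 2/4 = 511
  white: 1022 × 1/4 = 255.5
χ² = Σ (O − E)² / E
  red: (251 − 255.5)² / 255.5 = 0.0793
  pink: (519 − 511)² / 511 = 0.1252
  white: (252 − 255.5)² / 255.5 = 0.0479
χ² = 0.0793 + 0.1252 + 0.0479 = 0.2524 ≈ 0.252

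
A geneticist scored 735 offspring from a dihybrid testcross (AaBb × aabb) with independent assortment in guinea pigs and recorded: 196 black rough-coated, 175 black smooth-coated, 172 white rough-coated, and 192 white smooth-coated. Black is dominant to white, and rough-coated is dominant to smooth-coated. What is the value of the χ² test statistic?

A dihybrid testcross with independent assortment gives a 1:1:1:1 ratio.
Expected counts for N = 735 under a 1:1:1:1 ratio (total parts = 4):
  black rough-coated: 735 × 1/4 = 183.75
  black smooth-coated: 735 × 1/4 = 183.75
  white rough-coated: 735 × 1/4 = 183.75
  white smooth-coated: 735 × 1/4 = 183.75
χ² = Σ (O − E)² / E
  black rough-coated: (196 − 183.75)² / 183.75 = 0.8167
  black smooth-coated: (175 − 183.75)² / 183.75 = 0.4167
  white rough-coated: (172 − 183.75)² / 183.75 = 0.7514
  white smooth-coated: (192 − 183.75)² / 183.75 = 0.3704
χ² = 0.8167 + 0.4167 + 0.7514 + 0.3704 = 2.3552 ≈ 2.355

2.355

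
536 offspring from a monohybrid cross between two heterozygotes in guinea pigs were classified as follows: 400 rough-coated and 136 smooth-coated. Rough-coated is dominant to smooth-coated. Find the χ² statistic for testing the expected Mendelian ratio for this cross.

For a monohybrid cross between heterozygotes with complete dominance, the expected phenotypic ratio is 3:1.
Expected counts for N = 536 under a 3:1 ratio (total parts = 4):
  rough-coated: 536 × 3/4 = 402
  smooth-coated: 536 × 1/4 = 134
χ² = Σ (O − E)² / E
  rough-coated: (400 − 402)² / 402 = 0.0100
  smooth-coated: (136 − 134)² / 134 = 0.0299
χ² = 0.0100 + 0.0299 = 0.0399 ≈ 0.040

0.040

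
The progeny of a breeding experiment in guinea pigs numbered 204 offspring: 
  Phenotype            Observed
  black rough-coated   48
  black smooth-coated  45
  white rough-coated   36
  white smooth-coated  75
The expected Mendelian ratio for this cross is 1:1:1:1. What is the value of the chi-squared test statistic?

16.588

Under the 1:1:1:1 hypothesis (Σ ratio = 4, N = 204):
  black rough-coated: 204 × 1/4 = 51
  black smooth-coated: 204 × 1/4 = 51
  white rough-coated: 204 × 1/4 = 51
  white smooth-coated: 204 × 1/4 = 51
χ² = Σ (O − E)² / E
  black rough-coated: (48 − 51)² / 51 = 0.1765
  black smooth-coated: (45 − 51)² / 51 = 0.7059
  white rough-coated: (36 − 51)² / 51 = 4.4118
  white smooth-coated: (75 − 51)² / 51 = 11.2941
χ² = 0.1765 + 0.7059 + 4.4118 + 11.2941 = 16.5883 ≈ 16.588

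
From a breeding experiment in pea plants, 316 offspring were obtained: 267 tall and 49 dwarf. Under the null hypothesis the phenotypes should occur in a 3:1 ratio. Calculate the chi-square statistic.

Under the 3:1 hypothesis (Σ ratio = 4, N = 316):
  tall: 316 × 3/4 = 237
  dwarf: 316 × 1/4 = 79
χ² = Σ (O − E)² / E
  tall: (267 − 237)² / 237 = 3.7975
  dwarf: (49 − 79)² / 79 = 11.3924
χ² = 3.7975 + 11.3924 = 15.1899 ≈ 15.190

15.190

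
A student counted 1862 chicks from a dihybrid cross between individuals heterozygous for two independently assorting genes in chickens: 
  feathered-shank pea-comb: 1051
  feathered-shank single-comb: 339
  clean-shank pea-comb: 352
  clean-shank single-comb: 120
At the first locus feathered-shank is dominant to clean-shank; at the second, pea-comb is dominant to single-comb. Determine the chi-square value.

A dihybrid F₂ with independent assortment and complete dominance at both loci gives a 9:3:3:1 phenotypic ratio.
Under the 9:3:3:1 hypothesis (Σ ratio = 16, N = 1862):
  feathered-shank pea-comb: 1862 × 9/16 = 1047.375
  feathered-shank single-comb: 1862 × 3/16 = 349.125
  clean-shank pea-comb: 1862 × 3/16 = 349.125
  clean-shank single-comb: 1862 × 1/16 = 116.375
χ² = Σ (O − E)² / E
  feathered-shank pea-comb: (1051 − 1047.375)² / 1047.375 = 0.0125
  feathered-shank single-comb: (339 − 349.125)² / 349.125 = 0.2936
  clean-shank pea-comb: (352 − 349.125)² / 349.125 = 0.0237
  clean-shank single-comb: (120 − 116.375)² / 116.375 = 0.1129
χ² = 0.0125 + 0.2936 + 0.0237 + 0.1129 = 0.4427 ≈ 0.443

0.443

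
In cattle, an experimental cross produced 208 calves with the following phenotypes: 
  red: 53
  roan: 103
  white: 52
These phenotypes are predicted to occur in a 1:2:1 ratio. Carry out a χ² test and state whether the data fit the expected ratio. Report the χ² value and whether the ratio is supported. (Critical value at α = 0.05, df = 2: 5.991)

The 1:2:1 ratio has 4 parts, so with N = 208 the expected counts are:
  red: 208 × 1/4 = 52
  roan: 208 × 2/4 = 104
  white: 208 × 1/4 = 52
χ² = Σ (O − E)² / E
  red: (53 − 52)² / 52 = 0.0192
  roan: (103 − 104)² / 104 = 0.0096
  white: (52 − 52)² / 52 = 0.0000
χ² = 0.0192 + 0.0096 + 0.0000 = 0.0288 ≈ 0.029
Degrees of freedom = 3 − 1 = 2; critical value at α = 0.05 is 5.991.
Since 0.029 < 5.991, we fail to reject the null hypothesis — the data are consistent with the 1:2:1 ratio.

0.029; consistent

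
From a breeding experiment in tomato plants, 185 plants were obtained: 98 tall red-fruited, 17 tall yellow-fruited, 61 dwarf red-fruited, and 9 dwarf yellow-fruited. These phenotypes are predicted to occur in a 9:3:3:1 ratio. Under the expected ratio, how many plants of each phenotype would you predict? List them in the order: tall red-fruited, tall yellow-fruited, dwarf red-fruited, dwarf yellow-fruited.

Total ratio parts = 16. Expected numbers out of 185:
  tall red-fruited: 185 × 9/16 = 104.0625
  tall yellow-fruited: 185 × 3/16 = 34.6875
  dwarf red-fruited: 185 × 3/16 = 34.6875
  dwarf yellow-fruited: 185 × 1/16 = 11.5625

104.0625, 34.6875, 34.6875, 11.5625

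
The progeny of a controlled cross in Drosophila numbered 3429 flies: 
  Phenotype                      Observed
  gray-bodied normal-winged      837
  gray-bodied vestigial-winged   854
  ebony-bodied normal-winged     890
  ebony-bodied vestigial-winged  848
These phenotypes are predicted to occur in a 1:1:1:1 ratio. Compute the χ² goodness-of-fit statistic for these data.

1.842

Total ratio parts = 4. Expected numbers out of 3429:
  gray-bodied normal-winged: 3429 × 1/4 = 857.25
  gray-bodied vestigial-winged: 3429 × 1/4 = 857.25
  ebony-bodied normal-winged: 3429 × 1/4 = 857.25
  ebony-bodied vestigial-winged: 3429 × 1/4 = 857.25
χ² = Σ (O − E)² / E
  gray-bodied normal-winged: (837 − 857.25)² / 857.25 = 0.4783
  gray-bodied vestigial-winged: (854 − 857.25)² / 857.25 = 0.0123
  ebony-bodied normal-winged: (890 − 857.25)² / 857.25 = 1.2512
  ebony-bodied vestigial-winged: (848 − 857.25)² / 857.25 = 0.0998
χ² = 0.4783 + 0.0123 + 1.2512 + 0.0998 = 1.8416 ≈ 1.842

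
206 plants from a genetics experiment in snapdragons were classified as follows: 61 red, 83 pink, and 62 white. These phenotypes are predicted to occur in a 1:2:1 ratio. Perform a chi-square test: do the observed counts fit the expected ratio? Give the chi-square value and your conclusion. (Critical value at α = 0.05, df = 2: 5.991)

7.777; not consistent

Expected counts for N = 206 under a 1:2:1 ratio (total parts = 4):
  red: 206 × 1/4 = 51.5
  pink: 206 × 2/4 = 103
  white: 206 × 1/4 = 51.5
χ² = Σ (O − E)² / E
  red: (61 − 51.5)² / 51.5 = 1.7524
  pink: (83 − 103)² / 103 = 3.8835
  white: (62 − 51.5)² / 51.5 = 2.1408
χ² = 1.7524 + 3.8835 + 2.1408 = 7.7767 ≈ 7.777
Degrees of freedom = 3 − 1 = 2; critical value at α = 0.05 is 5.991.
Since 7.777 > 5.991, we reject the null hypothesis — the data do not fit the 1:2:1 ratio.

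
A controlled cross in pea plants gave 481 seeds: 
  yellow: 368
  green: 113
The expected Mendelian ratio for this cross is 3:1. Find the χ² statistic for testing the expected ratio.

Under the 3:1 hypothesis (Σ ratio = 4, N = 481):
  yellow: 481 × 3/4 = 360.75
  green: 481 × 1/4 = 120.25
χ² = Σ (O − E)² / E
  yellow: (368 − 360.75)² / 360.75 = 0.1457
  green: (113 − 120.25)² / 120.25 = 0.4371
χ² = 0.1457 + 0.4371 = 0.5828 ≈ 0.583

0.583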